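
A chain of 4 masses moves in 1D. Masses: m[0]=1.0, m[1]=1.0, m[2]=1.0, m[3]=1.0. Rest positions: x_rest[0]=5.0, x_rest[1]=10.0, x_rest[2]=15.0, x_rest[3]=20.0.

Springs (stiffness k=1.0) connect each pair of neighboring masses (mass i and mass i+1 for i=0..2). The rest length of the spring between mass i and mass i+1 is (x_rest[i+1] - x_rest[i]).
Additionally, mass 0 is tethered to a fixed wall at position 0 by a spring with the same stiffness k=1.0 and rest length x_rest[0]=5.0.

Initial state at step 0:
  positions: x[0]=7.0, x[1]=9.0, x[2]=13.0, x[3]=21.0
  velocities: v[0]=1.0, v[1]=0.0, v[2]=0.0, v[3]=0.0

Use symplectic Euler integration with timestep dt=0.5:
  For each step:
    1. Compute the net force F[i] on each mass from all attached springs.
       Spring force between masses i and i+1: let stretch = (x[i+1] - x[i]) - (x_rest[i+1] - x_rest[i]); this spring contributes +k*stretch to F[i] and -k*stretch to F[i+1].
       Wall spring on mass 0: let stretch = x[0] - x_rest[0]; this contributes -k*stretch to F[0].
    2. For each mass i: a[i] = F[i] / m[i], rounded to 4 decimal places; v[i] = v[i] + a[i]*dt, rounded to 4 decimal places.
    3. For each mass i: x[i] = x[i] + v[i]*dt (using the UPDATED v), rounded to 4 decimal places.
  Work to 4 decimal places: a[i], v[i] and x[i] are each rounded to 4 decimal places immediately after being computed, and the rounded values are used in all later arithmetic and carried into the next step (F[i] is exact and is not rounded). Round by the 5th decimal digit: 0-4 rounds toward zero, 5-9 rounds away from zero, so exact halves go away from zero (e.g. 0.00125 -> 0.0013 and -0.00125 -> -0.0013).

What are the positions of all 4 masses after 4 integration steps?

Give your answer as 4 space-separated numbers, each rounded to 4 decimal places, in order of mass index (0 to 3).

Answer: 3.1836 11.2071 16.7227 18.4610

Derivation:
Step 0: x=[7.0000 9.0000 13.0000 21.0000] v=[1.0000 0.0000 0.0000 0.0000]
Step 1: x=[6.2500 9.5000 14.0000 20.2500] v=[-1.5000 1.0000 2.0000 -1.5000]
Step 2: x=[4.7500 10.3125 15.4375 19.1875] v=[-3.0000 1.6250 2.8750 -2.1250]
Step 3: x=[3.4531 11.0157 16.5313 18.4375] v=[-2.5938 1.4063 2.1875 -1.5000]
Step 4: x=[3.1836 11.2071 16.7227 18.4610] v=[-0.5391 0.3828 0.3828 0.0469]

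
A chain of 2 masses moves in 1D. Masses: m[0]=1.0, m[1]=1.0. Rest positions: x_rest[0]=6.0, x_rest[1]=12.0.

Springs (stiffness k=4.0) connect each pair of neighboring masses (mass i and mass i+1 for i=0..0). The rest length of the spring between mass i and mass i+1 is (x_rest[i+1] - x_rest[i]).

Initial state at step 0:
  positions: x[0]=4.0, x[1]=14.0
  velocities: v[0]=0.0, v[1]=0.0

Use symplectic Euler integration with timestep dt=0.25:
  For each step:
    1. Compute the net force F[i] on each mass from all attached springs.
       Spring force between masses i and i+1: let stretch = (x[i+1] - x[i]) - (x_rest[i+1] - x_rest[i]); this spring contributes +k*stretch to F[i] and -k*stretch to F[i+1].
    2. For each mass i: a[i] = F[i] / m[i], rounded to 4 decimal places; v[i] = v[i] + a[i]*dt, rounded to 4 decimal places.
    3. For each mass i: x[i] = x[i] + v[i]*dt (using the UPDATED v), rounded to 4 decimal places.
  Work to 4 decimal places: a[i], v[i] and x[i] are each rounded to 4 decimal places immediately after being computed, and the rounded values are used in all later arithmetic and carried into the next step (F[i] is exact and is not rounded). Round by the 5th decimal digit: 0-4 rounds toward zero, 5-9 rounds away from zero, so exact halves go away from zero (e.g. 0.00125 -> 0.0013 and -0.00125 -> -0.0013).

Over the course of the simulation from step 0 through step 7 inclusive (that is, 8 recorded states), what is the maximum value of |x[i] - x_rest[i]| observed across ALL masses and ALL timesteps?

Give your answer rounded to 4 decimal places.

Step 0: x=[4.0000 14.0000] v=[0.0000 0.0000]
Step 1: x=[5.0000 13.0000] v=[4.0000 -4.0000]
Step 2: x=[6.5000 11.5000] v=[6.0000 -6.0000]
Step 3: x=[7.7500 10.2500] v=[5.0000 -5.0000]
Step 4: x=[8.1250 9.8750] v=[1.5000 -1.5000]
Step 5: x=[7.4375 10.5625] v=[-2.7500 2.7500]
Step 6: x=[6.0313 11.9688] v=[-5.6250 5.6250]
Step 7: x=[4.6094 13.3907] v=[-5.6875 5.6875]
Max displacement = 2.1250

Answer: 2.1250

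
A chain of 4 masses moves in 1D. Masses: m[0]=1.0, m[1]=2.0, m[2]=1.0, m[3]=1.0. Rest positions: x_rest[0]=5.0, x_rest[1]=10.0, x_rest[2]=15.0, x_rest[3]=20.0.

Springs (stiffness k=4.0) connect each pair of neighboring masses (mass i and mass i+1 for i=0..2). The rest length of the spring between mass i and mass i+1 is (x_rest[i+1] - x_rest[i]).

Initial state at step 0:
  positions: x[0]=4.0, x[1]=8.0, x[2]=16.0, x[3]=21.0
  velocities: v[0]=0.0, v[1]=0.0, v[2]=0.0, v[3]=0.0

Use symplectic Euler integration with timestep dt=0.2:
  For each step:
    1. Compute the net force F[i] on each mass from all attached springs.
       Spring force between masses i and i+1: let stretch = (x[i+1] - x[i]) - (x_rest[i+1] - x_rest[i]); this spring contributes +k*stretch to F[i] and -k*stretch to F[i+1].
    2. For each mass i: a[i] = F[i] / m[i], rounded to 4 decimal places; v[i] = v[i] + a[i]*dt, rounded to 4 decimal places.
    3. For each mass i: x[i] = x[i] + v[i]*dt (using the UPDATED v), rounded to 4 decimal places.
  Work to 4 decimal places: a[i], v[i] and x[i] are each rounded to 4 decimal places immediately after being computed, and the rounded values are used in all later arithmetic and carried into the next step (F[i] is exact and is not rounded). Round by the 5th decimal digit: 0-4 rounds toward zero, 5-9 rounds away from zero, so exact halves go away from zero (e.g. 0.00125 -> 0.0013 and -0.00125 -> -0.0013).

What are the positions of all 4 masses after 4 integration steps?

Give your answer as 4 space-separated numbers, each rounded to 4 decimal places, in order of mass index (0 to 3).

Answer: 3.3621 9.9203 13.6561 20.1412

Derivation:
Step 0: x=[4.0000 8.0000 16.0000 21.0000] v=[0.0000 0.0000 0.0000 0.0000]
Step 1: x=[3.8400 8.3200 15.5200 21.0000] v=[-0.8000 1.6000 -2.4000 0.0000]
Step 2: x=[3.5968 8.8576 14.7648 20.9232] v=[-1.2160 2.6880 -3.7760 -0.3840]
Step 3: x=[3.3953 9.4469 14.0498 20.6611] v=[-1.0074 2.9466 -3.5750 -1.3107]
Step 4: x=[3.3621 9.9203 13.6561 20.1412] v=[-0.1661 2.3671 -1.9683 -2.5997]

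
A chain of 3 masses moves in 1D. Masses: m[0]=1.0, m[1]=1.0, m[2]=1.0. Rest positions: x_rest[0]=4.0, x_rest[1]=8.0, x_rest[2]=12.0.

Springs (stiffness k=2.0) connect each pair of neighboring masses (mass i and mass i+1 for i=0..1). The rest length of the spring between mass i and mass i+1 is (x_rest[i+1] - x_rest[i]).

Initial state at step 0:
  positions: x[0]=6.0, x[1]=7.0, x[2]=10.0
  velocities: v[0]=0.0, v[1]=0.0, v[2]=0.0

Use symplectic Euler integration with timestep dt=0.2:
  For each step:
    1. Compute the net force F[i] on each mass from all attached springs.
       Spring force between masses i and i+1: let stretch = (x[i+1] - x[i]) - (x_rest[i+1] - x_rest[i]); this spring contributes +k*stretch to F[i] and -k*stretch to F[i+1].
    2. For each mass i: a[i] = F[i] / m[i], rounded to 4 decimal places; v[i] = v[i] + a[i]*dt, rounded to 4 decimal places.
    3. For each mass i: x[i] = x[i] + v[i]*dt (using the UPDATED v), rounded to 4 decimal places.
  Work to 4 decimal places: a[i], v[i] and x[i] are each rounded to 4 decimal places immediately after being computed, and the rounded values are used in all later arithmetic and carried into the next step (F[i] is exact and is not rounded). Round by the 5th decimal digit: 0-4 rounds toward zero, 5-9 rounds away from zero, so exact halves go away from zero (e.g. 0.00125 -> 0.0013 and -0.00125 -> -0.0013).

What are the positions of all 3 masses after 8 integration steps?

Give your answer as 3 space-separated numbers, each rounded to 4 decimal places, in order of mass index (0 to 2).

Answer: 1.9938 7.9997 13.0065

Derivation:
Step 0: x=[6.0000 7.0000 10.0000] v=[0.0000 0.0000 0.0000]
Step 1: x=[5.7600 7.1600 10.0800] v=[-1.2000 0.8000 0.4000]
Step 2: x=[5.3120 7.4416 10.2464] v=[-2.2400 1.4080 0.8320]
Step 3: x=[4.7144 7.7772 10.5084] v=[-2.9882 1.6781 1.3101]
Step 4: x=[4.0418 8.0863 10.8719] v=[-3.3631 1.5455 1.8176]
Step 5: x=[3.3727 8.2947 11.3326] v=[-3.3453 1.0419 2.3034]
Step 6: x=[2.7774 8.3524 11.8702] v=[-2.9765 0.2883 2.6882]
Step 7: x=[2.3081 8.2455 12.4464] v=[-2.3465 -0.5346 2.8811]
Step 8: x=[1.9938 7.9997 13.0065] v=[-1.5715 -1.2292 2.8007]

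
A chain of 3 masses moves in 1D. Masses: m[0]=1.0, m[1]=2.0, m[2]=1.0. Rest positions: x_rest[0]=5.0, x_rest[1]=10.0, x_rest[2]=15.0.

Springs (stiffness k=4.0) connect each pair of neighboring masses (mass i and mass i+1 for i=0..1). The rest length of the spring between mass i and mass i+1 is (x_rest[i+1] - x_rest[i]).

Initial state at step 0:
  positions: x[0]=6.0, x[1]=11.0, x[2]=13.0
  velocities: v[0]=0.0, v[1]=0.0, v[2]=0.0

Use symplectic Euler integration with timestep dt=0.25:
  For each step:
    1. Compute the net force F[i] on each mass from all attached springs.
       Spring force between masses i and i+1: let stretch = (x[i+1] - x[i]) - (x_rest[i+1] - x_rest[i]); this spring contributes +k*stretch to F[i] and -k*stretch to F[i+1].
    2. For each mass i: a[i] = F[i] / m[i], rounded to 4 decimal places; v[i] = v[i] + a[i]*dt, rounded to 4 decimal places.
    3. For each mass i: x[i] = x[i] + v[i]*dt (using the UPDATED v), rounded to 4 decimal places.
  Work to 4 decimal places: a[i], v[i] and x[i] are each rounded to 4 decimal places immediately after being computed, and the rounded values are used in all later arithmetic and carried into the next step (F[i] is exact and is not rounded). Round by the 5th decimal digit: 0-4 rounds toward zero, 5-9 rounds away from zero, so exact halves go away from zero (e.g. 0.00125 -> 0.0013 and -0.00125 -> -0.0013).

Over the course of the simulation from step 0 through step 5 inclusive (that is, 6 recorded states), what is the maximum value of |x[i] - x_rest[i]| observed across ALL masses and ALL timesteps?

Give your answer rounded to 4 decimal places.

Step 0: x=[6.0000 11.0000 13.0000] v=[0.0000 0.0000 0.0000]
Step 1: x=[6.0000 10.6250 13.7500] v=[0.0000 -1.5000 3.0000]
Step 2: x=[5.9063 10.0625 14.9688] v=[-0.3750 -2.2500 4.8750]
Step 3: x=[5.6016 9.5938 16.2110] v=[-1.2188 -1.8750 4.9687]
Step 4: x=[5.0450 9.4532 17.0489] v=[-2.2266 -0.5625 3.3515]
Step 5: x=[4.3404 9.7110 17.2379] v=[-2.8184 1.0313 0.7558]
Max displacement = 2.2379

Answer: 2.2379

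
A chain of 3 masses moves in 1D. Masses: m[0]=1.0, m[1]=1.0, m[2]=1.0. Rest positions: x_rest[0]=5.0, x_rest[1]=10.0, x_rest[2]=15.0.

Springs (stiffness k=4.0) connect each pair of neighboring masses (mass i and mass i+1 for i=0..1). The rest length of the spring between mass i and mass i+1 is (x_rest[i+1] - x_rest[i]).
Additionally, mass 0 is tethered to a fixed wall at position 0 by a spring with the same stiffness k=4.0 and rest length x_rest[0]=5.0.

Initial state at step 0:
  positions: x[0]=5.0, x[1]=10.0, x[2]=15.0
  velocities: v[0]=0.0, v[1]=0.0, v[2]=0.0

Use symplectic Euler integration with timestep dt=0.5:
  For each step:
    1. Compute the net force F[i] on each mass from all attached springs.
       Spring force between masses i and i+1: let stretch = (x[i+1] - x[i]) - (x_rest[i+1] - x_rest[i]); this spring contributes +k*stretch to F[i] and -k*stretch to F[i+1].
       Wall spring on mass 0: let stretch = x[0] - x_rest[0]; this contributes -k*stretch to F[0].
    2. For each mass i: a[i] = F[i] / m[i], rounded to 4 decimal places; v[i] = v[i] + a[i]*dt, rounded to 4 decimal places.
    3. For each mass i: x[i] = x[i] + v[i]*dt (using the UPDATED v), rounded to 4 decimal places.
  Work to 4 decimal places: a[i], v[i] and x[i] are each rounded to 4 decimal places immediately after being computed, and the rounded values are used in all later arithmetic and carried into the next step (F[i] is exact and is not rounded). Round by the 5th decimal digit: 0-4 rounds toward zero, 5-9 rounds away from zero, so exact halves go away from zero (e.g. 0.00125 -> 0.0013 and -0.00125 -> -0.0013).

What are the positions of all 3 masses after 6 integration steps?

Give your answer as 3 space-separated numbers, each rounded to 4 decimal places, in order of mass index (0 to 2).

Answer: 5.0000 10.0000 15.0000

Derivation:
Step 0: x=[5.0000 10.0000 15.0000] v=[0.0000 0.0000 0.0000]
Step 1: x=[5.0000 10.0000 15.0000] v=[0.0000 0.0000 0.0000]
Step 2: x=[5.0000 10.0000 15.0000] v=[0.0000 0.0000 0.0000]
Step 3: x=[5.0000 10.0000 15.0000] v=[0.0000 0.0000 0.0000]
Step 4: x=[5.0000 10.0000 15.0000] v=[0.0000 0.0000 0.0000]
Step 5: x=[5.0000 10.0000 15.0000] v=[0.0000 0.0000 0.0000]
Step 6: x=[5.0000 10.0000 15.0000] v=[0.0000 0.0000 0.0000]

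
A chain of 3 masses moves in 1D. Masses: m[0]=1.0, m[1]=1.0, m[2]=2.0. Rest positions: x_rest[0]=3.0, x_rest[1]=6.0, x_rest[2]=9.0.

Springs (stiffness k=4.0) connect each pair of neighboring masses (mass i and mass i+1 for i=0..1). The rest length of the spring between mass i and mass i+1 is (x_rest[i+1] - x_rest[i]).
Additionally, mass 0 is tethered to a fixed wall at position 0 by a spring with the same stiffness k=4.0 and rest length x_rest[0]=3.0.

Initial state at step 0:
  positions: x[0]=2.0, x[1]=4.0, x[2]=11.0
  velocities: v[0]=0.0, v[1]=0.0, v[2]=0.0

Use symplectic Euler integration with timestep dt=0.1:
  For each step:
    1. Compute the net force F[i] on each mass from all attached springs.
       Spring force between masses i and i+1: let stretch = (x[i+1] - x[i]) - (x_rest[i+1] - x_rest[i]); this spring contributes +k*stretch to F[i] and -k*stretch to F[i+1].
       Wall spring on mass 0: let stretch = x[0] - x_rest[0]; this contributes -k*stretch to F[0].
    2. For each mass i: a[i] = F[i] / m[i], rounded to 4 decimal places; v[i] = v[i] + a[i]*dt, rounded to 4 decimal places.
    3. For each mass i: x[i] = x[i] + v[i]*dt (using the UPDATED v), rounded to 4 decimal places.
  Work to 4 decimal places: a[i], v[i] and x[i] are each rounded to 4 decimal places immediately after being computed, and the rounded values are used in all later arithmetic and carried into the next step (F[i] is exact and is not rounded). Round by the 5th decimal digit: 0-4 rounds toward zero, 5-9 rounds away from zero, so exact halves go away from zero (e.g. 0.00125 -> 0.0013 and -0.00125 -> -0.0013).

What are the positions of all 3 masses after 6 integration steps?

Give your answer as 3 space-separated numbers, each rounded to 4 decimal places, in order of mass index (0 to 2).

Step 0: x=[2.0000 4.0000 11.0000] v=[0.0000 0.0000 0.0000]
Step 1: x=[2.0000 4.2000 10.9200] v=[0.0000 2.0000 -0.8000]
Step 2: x=[2.0080 4.5808 10.7656] v=[0.0800 3.8080 -1.5440]
Step 3: x=[2.0386 5.1061 10.5475] v=[0.3059 5.2528 -2.1810]
Step 4: x=[2.1104 5.7263 10.2806] v=[0.7175 6.2024 -2.6693]
Step 5: x=[2.2424 6.3841 9.9826] v=[1.3197 6.5778 -2.9802]
Step 6: x=[2.4503 7.0202 9.6726] v=[2.0794 6.3605 -3.0999]

Answer: 2.4503 7.0202 9.6726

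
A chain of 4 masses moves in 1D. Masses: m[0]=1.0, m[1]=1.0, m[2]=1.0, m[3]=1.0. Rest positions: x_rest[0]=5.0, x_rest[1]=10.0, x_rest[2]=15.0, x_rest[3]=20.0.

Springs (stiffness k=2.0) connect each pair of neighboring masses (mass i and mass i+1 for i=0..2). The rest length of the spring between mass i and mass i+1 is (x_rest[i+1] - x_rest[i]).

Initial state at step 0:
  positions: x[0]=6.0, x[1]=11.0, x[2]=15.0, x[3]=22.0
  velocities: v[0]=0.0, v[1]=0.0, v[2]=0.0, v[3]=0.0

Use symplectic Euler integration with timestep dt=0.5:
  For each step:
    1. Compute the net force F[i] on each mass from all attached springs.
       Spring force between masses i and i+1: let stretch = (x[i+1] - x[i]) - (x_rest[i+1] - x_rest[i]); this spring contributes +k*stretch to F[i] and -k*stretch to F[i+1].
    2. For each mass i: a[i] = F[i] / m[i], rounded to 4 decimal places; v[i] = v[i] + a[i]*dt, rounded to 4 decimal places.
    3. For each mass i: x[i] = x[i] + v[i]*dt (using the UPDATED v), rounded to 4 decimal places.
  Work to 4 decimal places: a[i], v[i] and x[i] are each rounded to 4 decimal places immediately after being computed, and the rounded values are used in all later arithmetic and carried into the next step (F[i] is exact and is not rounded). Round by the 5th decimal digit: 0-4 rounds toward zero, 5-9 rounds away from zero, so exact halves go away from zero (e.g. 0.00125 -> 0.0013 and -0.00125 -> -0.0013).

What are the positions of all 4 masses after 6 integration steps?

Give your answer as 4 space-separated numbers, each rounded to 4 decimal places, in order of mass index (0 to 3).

Step 0: x=[6.0000 11.0000 15.0000 22.0000] v=[0.0000 0.0000 0.0000 0.0000]
Step 1: x=[6.0000 10.5000 16.5000 21.0000] v=[0.0000 -1.0000 3.0000 -2.0000]
Step 2: x=[5.7500 10.7500 17.2500 20.2500] v=[-0.5000 0.5000 1.5000 -1.5000]
Step 3: x=[5.5000 11.7500 16.2500 20.5000] v=[-0.5000 2.0000 -2.0000 0.5000]
Step 4: x=[5.8750 11.8750 15.1250 21.1250] v=[0.7500 0.2500 -2.2500 1.2500]
Step 5: x=[6.7500 10.6250 15.3750 21.2500] v=[1.7500 -2.5000 0.5000 0.2500]
Step 6: x=[7.0625 9.8125 16.1875 20.9375] v=[0.6250 -1.6250 1.6250 -0.6250]

Answer: 7.0625 9.8125 16.1875 20.9375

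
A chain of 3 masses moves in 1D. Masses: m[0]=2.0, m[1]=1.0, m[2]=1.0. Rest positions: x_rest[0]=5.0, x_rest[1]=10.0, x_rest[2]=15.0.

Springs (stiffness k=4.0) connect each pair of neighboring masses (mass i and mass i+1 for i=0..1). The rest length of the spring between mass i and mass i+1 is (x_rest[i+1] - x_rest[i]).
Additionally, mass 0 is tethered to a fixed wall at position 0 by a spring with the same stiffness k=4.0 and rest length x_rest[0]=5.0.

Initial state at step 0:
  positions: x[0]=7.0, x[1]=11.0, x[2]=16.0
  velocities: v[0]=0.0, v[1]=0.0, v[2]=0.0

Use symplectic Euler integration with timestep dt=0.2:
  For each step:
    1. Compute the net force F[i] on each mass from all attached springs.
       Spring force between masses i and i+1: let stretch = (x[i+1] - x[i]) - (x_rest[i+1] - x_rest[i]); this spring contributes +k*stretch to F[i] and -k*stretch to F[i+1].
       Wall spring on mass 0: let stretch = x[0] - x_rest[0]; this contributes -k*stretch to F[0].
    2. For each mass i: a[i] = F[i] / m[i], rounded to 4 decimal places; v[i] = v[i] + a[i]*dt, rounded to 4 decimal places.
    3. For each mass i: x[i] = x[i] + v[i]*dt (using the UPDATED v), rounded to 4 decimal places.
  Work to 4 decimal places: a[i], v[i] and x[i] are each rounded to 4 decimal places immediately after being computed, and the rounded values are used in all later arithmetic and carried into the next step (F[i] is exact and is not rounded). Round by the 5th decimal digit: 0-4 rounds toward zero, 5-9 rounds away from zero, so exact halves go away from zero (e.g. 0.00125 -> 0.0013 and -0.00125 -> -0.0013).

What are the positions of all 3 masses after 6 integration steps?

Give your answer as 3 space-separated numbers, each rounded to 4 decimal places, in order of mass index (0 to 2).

Step 0: x=[7.0000 11.0000 16.0000] v=[0.0000 0.0000 0.0000]
Step 1: x=[6.7600 11.1600 16.0000] v=[-1.2000 0.8000 0.0000]
Step 2: x=[6.3312 11.3904 16.0256] v=[-2.1440 1.1520 0.1280]
Step 3: x=[5.8006 11.5530 16.1096] v=[-2.6528 0.8128 0.4198]
Step 4: x=[5.2662 11.5242 16.2645] v=[-2.6721 -0.1438 0.7745]
Step 5: x=[4.8111 11.2526 16.4610] v=[-2.2754 -1.3580 0.9823]
Step 6: x=[4.4865 10.7837 16.6241] v=[-1.6232 -2.3445 0.8156]

Answer: 4.4865 10.7837 16.6241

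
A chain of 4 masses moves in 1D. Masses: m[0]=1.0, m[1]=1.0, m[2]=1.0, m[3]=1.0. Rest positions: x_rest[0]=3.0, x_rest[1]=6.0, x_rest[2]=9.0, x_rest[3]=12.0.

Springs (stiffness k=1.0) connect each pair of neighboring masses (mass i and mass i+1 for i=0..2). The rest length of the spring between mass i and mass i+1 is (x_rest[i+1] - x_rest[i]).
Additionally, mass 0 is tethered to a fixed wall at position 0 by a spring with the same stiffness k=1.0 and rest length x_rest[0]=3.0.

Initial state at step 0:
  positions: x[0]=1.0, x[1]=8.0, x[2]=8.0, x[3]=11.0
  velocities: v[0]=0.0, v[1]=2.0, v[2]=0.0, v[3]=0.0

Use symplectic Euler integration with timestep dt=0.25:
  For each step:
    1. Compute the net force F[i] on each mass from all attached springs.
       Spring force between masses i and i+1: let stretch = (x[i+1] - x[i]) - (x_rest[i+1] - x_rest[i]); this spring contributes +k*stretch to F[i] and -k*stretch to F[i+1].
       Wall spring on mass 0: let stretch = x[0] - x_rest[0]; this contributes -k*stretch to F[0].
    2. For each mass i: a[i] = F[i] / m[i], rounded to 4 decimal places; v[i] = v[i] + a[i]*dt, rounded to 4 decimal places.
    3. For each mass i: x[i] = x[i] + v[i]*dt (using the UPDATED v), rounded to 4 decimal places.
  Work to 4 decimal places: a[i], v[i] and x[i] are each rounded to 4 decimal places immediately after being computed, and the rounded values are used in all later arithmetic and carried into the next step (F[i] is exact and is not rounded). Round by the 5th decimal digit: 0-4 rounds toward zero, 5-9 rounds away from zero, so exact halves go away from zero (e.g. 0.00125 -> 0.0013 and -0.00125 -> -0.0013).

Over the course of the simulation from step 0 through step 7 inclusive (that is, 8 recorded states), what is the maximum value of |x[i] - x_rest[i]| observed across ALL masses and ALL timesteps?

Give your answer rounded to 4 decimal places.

Step 0: x=[1.0000 8.0000 8.0000 11.0000] v=[0.0000 2.0000 0.0000 0.0000]
Step 1: x=[1.3750 8.0625 8.1875 11.0000] v=[1.5000 0.2500 0.7500 0.0000]
Step 2: x=[2.0820 7.7149 8.5430 11.0117] v=[2.8281 -1.3906 1.4219 0.0469]
Step 3: x=[3.0110 7.0670 9.0010 11.0566] v=[3.7158 -2.5918 1.8321 0.1797]
Step 4: x=[4.0053 6.2864 9.4666 11.1606] v=[3.9771 -3.1223 1.8625 0.4158]
Step 5: x=[4.8918 5.5620 9.8394 11.3462] v=[3.5461 -2.8975 1.4910 0.7423]
Step 6: x=[5.5145 5.0631 10.0390 11.6251] v=[2.4907 -1.9957 0.7984 1.1156]
Step 7: x=[5.7643 4.9034 10.0267 11.9924] v=[0.9992 -0.6389 -0.0491 1.4691]
Max displacement = 2.7643

Answer: 2.7643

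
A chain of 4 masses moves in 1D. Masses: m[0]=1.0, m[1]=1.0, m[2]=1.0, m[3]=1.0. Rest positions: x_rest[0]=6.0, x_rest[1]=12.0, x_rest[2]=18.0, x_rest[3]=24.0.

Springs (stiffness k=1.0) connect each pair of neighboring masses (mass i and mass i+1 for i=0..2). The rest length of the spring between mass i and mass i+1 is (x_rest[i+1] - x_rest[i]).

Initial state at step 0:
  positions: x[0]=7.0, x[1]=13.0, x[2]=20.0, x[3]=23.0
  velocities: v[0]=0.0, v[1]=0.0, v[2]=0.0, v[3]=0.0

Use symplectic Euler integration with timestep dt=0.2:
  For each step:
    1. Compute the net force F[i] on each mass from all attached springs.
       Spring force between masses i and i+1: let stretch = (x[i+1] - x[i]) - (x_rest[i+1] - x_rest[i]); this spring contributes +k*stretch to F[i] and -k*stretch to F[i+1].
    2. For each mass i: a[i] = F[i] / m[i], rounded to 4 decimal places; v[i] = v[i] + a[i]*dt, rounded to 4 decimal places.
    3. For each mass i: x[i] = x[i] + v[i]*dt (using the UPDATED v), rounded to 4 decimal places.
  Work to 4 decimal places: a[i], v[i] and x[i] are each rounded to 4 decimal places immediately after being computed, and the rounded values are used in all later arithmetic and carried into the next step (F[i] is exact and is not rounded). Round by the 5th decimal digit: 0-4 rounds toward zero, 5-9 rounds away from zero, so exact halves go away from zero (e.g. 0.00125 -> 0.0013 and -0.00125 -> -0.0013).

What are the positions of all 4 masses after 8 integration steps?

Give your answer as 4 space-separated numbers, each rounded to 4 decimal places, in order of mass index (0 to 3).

Step 0: x=[7.0000 13.0000 20.0000 23.0000] v=[0.0000 0.0000 0.0000 0.0000]
Step 1: x=[7.0000 13.0400 19.8400 23.1200] v=[0.0000 0.2000 -0.8000 0.6000]
Step 2: x=[7.0016 13.1104 19.5392 23.3488] v=[0.0080 0.3520 -1.5040 1.1440]
Step 3: x=[7.0076 13.1936 19.1336 23.6652] v=[0.0298 0.4160 -2.0278 1.5821]
Step 4: x=[7.0210 13.2670 18.6717 24.0404] v=[0.0670 0.3668 -2.3095 1.8758]
Step 5: x=[7.0442 13.3067 18.2084 24.4408] v=[0.1162 0.1985 -2.3167 2.0021]
Step 6: x=[7.0779 13.2920 17.7983 24.8319] v=[0.1687 -0.0737 -2.0506 1.9556]
Step 7: x=[7.1202 13.2089 17.4893 25.1817] v=[0.2115 -0.4153 -1.5451 1.7489]
Step 8: x=[7.1660 13.0535 17.3168 25.4638] v=[0.2292 -0.7770 -0.8627 1.4104]

Answer: 7.1660 13.0535 17.3168 25.4638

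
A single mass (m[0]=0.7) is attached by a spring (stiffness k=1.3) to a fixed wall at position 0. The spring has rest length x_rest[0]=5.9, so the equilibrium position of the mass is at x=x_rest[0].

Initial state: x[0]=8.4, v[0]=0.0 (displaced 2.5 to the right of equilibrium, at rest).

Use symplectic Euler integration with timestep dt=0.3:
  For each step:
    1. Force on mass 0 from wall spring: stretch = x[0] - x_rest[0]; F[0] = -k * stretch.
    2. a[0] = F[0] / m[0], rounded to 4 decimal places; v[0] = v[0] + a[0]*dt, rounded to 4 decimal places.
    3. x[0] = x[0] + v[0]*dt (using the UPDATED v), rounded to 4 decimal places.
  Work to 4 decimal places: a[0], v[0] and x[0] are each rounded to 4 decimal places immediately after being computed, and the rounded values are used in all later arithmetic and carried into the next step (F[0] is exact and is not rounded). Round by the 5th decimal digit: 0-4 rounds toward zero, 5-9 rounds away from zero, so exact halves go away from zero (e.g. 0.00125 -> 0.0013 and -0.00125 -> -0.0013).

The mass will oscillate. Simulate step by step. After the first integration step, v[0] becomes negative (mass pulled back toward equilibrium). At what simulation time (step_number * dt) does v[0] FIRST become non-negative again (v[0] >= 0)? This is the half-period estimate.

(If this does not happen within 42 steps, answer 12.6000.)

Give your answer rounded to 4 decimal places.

Step 0: x=[8.4000] v=[0.0000]
Step 1: x=[7.9821] v=[-1.3929]
Step 2: x=[7.2162] v=[-2.5529]
Step 3: x=[6.2303] v=[-3.2862]
Step 4: x=[5.1892] v=[-3.4702]
Step 5: x=[4.2669] v=[-3.0742]
Step 6: x=[3.6176] v=[-2.1643]
Step 7: x=[3.3498] v=[-0.8927]
Step 8: x=[3.5082] v=[0.5281]
First v>=0 after going negative at step 8, time=2.4000

Answer: 2.4000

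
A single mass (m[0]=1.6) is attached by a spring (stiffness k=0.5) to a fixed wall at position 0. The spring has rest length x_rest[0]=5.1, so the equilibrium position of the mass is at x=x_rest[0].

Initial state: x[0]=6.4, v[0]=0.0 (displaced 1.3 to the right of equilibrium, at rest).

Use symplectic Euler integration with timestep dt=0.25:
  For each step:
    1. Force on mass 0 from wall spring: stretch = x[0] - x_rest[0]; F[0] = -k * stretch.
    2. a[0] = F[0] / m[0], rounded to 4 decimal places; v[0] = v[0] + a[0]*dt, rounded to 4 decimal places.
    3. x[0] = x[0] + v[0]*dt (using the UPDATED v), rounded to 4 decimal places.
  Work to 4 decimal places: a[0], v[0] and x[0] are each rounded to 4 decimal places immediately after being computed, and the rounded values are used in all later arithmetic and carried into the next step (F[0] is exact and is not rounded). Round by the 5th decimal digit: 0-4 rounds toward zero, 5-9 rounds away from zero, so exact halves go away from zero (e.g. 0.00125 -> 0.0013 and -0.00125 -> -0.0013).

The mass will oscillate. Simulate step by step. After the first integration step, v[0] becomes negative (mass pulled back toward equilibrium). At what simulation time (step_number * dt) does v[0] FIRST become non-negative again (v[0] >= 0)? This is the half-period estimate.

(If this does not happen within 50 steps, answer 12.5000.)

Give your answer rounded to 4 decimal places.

Step 0: x=[6.4000] v=[0.0000]
Step 1: x=[6.3746] v=[-0.1016]
Step 2: x=[6.3243] v=[-0.2012]
Step 3: x=[6.2501] v=[-0.2969]
Step 4: x=[6.1534] v=[-0.3868]
Step 5: x=[6.0361] v=[-0.4691]
Step 6: x=[5.9006] v=[-0.5422]
Step 7: x=[5.7494] v=[-0.6048]
Step 8: x=[5.5855] v=[-0.6555]
Step 9: x=[5.4122] v=[-0.6934]
Step 10: x=[5.2328] v=[-0.7178]
Step 11: x=[5.0508] v=[-0.7282]
Step 12: x=[4.8697] v=[-0.7244]
Step 13: x=[4.6931] v=[-0.7064]
Step 14: x=[4.5245] v=[-0.6746]
Step 15: x=[4.3671] v=[-0.6297]
Step 16: x=[4.2240] v=[-0.5725]
Step 17: x=[4.0980] v=[-0.5041]
Step 18: x=[3.9916] v=[-0.4258]
Step 19: x=[3.9068] v=[-0.3392]
Step 20: x=[3.8453] v=[-0.2460]
Step 21: x=[3.8083] v=[-0.1480]
Step 22: x=[3.7965] v=[-0.0471]
Step 23: x=[3.8102] v=[0.0547]
First v>=0 after going negative at step 23, time=5.7500

Answer: 5.7500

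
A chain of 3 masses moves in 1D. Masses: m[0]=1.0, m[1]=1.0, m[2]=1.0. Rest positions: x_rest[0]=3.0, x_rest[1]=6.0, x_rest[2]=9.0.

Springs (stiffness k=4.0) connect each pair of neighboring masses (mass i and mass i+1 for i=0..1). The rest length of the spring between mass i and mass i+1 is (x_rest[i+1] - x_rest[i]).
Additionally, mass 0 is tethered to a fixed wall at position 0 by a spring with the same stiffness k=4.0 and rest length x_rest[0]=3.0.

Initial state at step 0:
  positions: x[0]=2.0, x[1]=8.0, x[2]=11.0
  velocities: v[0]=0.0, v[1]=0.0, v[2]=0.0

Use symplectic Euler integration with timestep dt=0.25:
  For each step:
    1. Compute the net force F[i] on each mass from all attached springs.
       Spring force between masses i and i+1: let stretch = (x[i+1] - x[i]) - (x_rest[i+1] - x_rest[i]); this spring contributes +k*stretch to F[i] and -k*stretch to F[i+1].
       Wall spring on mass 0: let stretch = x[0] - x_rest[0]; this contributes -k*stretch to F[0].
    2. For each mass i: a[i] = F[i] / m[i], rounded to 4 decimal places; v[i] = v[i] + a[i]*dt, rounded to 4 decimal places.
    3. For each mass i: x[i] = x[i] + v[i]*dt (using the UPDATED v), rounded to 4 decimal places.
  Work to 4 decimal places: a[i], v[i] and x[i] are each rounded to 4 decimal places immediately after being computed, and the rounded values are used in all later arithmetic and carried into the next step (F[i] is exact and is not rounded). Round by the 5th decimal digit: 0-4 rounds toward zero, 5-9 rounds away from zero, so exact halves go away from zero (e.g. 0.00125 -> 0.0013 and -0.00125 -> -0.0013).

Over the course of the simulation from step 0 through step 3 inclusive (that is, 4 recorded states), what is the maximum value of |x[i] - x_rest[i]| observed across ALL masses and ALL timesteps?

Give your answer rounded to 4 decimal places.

Answer: 2.0625

Derivation:
Step 0: x=[2.0000 8.0000 11.0000] v=[0.0000 0.0000 0.0000]
Step 1: x=[3.0000 7.2500 11.0000] v=[4.0000 -3.0000 0.0000]
Step 2: x=[4.3125 6.3750 10.8125] v=[5.2500 -3.5000 -0.7500]
Step 3: x=[5.0625 6.0938 10.2656] v=[3.0000 -1.1250 -2.1875]
Max displacement = 2.0625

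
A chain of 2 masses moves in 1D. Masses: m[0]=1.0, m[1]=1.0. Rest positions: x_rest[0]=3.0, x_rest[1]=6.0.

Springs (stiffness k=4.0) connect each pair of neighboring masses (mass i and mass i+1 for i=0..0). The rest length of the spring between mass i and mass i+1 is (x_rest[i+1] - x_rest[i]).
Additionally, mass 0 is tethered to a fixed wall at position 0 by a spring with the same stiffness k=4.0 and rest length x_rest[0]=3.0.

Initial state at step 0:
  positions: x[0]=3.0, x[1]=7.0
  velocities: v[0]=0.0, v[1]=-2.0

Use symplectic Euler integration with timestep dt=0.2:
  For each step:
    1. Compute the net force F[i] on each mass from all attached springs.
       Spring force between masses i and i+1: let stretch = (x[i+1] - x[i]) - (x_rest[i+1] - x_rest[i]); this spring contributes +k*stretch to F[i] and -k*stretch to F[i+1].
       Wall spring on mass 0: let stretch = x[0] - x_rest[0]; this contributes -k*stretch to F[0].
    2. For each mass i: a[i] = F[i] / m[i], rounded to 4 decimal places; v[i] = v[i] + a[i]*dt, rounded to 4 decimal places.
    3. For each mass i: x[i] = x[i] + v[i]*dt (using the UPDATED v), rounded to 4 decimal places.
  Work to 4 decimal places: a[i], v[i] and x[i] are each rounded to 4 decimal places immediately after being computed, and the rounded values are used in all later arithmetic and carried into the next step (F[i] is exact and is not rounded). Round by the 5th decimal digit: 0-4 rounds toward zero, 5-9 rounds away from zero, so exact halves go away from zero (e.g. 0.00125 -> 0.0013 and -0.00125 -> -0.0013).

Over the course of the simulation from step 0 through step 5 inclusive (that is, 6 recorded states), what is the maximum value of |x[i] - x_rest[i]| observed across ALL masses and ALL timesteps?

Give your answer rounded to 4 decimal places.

Step 0: x=[3.0000 7.0000] v=[0.0000 -2.0000]
Step 1: x=[3.1600 6.4400] v=[0.8000 -2.8000]
Step 2: x=[3.3392 5.8352] v=[0.8960 -3.0240]
Step 3: x=[3.3835 5.3110] v=[0.2214 -2.6208]
Step 4: x=[3.1948 4.9584] v=[-0.9434 -1.7628]
Step 5: x=[2.7771 4.8037] v=[-2.0884 -0.7737]
Max displacement = 1.1963

Answer: 1.1963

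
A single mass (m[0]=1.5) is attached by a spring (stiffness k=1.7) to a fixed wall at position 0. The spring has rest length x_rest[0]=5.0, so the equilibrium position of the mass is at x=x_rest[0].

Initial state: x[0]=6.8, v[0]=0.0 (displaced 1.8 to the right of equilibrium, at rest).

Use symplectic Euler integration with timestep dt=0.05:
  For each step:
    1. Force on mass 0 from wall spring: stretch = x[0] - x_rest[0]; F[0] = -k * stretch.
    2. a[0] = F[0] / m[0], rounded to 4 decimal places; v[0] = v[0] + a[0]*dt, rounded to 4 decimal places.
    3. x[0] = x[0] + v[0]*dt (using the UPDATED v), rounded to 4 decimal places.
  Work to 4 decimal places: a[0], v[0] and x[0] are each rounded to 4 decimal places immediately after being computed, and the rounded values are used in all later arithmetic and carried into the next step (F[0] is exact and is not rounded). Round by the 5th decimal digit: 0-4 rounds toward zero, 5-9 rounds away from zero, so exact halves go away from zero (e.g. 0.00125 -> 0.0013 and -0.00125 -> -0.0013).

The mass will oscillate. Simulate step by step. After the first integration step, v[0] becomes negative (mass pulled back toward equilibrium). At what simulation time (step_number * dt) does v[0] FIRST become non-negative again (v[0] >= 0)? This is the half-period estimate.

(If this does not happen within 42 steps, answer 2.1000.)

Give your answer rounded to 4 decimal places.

Answer: 2.1000

Derivation:
Step 0: x=[6.8000] v=[0.0000]
Step 1: x=[6.7949] v=[-0.1020]
Step 2: x=[6.7847] v=[-0.2037]
Step 3: x=[6.7695] v=[-0.3048]
Step 4: x=[6.7492] v=[-0.4051]
Step 5: x=[6.7240] v=[-0.5042]
Step 6: x=[6.6939] v=[-0.6019]
Step 7: x=[6.6590] v=[-0.6979]
Step 8: x=[6.6194] v=[-0.7919]
Step 9: x=[6.5752] v=[-0.8837]
Step 10: x=[6.5266] v=[-0.9730]
Step 11: x=[6.4736] v=[-1.0595]
Step 12: x=[6.4165] v=[-1.1430]
Step 13: x=[6.3553] v=[-1.2233]
Step 14: x=[6.2903] v=[-1.3001]
Step 15: x=[6.2216] v=[-1.3732]
Step 16: x=[6.1495] v=[-1.4424]
Step 17: x=[6.0741] v=[-1.5075]
Step 18: x=[5.9957] v=[-1.5684]
Step 19: x=[5.9145] v=[-1.6248]
Step 20: x=[5.8307] v=[-1.6766]
Step 21: x=[5.7445] v=[-1.7237]
Step 22: x=[5.6562] v=[-1.7659]
Step 23: x=[5.5660] v=[-1.8031]
Step 24: x=[5.4742] v=[-1.8352]
Step 25: x=[5.3811] v=[-1.8621]
Step 26: x=[5.2869] v=[-1.8837]
Step 27: x=[5.1919] v=[-1.9000]
Step 28: x=[5.0964] v=[-1.9109]
Step 29: x=[5.0006] v=[-1.9164]
Step 30: x=[4.9048] v=[-1.9164]
Step 31: x=[4.8093] v=[-1.9110]
Step 32: x=[4.7143] v=[-1.9002]
Step 33: x=[4.6201] v=[-1.8840]
Step 34: x=[4.5270] v=[-1.8625]
Step 35: x=[4.4352] v=[-1.8357]
Step 36: x=[4.3450] v=[-1.8037]
Step 37: x=[4.2567] v=[-1.7666]
Step 38: x=[4.1705] v=[-1.7245]
Step 39: x=[4.0866] v=[-1.6775]
Step 40: x=[4.0053] v=[-1.6257]
Step 41: x=[3.9268] v=[-1.5693]
Step 42: x=[3.8514] v=[-1.5085]
v[0] did not become non-negative within 42 steps; using fallback time=2.1000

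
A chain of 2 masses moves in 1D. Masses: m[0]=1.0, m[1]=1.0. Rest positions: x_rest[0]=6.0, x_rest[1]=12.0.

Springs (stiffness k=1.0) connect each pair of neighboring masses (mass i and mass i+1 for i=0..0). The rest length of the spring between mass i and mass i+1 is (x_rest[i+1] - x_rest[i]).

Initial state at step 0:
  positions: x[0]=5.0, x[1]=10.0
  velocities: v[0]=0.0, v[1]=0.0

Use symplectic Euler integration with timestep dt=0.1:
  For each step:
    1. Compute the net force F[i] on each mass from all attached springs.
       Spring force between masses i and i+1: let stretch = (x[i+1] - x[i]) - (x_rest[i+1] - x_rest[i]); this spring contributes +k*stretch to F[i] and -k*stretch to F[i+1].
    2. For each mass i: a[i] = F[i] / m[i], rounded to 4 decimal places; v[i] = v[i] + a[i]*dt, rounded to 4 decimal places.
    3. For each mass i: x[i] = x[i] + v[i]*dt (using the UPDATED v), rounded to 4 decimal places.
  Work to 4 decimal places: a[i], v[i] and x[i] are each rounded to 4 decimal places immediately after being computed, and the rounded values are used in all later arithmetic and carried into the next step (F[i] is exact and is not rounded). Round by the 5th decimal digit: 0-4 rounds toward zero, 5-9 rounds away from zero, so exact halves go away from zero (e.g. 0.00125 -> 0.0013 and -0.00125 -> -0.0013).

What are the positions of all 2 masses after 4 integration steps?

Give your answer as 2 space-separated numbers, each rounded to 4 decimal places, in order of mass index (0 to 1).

Step 0: x=[5.0000 10.0000] v=[0.0000 0.0000]
Step 1: x=[4.9900 10.0100] v=[-0.1000 0.1000]
Step 2: x=[4.9702 10.0298] v=[-0.1980 0.1980]
Step 3: x=[4.9410 10.0590] v=[-0.2920 0.2920]
Step 4: x=[4.9030 10.0970] v=[-0.3802 0.3802]

Answer: 4.9030 10.0970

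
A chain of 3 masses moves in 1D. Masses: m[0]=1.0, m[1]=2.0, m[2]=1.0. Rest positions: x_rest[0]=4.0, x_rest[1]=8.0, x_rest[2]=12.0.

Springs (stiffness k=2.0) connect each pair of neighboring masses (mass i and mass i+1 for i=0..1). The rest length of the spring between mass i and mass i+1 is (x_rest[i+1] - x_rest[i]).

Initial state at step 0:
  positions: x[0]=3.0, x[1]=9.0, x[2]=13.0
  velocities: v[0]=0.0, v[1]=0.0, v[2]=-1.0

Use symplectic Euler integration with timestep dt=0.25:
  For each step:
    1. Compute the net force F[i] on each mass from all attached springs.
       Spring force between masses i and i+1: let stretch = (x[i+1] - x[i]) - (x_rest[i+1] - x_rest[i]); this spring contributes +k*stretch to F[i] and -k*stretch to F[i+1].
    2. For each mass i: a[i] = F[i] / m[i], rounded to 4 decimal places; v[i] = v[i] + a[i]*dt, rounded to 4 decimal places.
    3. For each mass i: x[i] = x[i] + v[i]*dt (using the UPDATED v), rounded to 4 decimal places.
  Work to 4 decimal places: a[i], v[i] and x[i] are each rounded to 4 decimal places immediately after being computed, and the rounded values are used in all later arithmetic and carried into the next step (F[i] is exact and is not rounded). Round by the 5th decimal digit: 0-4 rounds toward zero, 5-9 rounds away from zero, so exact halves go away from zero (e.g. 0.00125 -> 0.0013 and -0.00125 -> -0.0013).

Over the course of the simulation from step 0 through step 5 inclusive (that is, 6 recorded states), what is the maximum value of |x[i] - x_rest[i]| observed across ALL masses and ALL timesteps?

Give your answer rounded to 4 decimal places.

Answer: 1.3282

Derivation:
Step 0: x=[3.0000 9.0000 13.0000] v=[0.0000 0.0000 -1.0000]
Step 1: x=[3.2500 8.8750 12.7500] v=[1.0000 -0.5000 -1.0000]
Step 2: x=[3.7031 8.6406 12.5156] v=[1.8125 -0.9375 -0.9375]
Step 3: x=[4.2734 8.3398 12.2969] v=[2.2813 -1.2031 -0.8750]
Step 4: x=[4.8520 8.0322 12.0835] v=[2.3145 -1.2304 -0.8536]
Step 5: x=[5.3282 7.7791 11.8637] v=[1.9046 -1.0126 -0.8793]
Max displacement = 1.3282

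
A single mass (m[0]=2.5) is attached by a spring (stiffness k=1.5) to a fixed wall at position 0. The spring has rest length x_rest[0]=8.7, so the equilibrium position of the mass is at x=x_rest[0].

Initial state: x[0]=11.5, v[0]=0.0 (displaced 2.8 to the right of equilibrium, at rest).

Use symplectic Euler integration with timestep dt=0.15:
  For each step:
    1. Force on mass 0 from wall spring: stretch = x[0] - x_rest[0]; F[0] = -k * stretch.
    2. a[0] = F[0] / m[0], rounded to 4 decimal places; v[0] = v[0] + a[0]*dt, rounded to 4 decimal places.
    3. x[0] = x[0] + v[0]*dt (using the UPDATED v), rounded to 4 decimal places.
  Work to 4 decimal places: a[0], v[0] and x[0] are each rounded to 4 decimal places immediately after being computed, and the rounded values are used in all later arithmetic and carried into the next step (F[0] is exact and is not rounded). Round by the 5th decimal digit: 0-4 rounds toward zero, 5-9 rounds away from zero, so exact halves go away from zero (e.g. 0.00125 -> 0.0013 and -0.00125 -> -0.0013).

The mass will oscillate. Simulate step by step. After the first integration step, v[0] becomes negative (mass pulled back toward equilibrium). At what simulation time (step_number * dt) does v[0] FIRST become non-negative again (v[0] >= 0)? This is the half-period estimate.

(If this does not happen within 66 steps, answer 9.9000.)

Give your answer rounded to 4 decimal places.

Step 0: x=[11.5000] v=[0.0000]
Step 1: x=[11.4622] v=[-0.2520]
Step 2: x=[11.3871] v=[-0.5006]
Step 3: x=[11.2757] v=[-0.7424]
Step 4: x=[11.1296] v=[-0.9742]
Step 5: x=[10.9507] v=[-1.1929]
Step 6: x=[10.7414] v=[-1.3955]
Step 7: x=[10.5045] v=[-1.5792]
Step 8: x=[10.2433] v=[-1.7416]
Step 9: x=[9.9612] v=[-1.8805]
Step 10: x=[9.6621] v=[-1.9940]
Step 11: x=[9.3500] v=[-2.0806]
Step 12: x=[9.0291] v=[-2.1391]
Step 13: x=[8.7038] v=[-2.1687]
Step 14: x=[8.3785] v=[-2.1690]
Step 15: x=[8.0575] v=[-2.1401]
Step 16: x=[7.7452] v=[-2.0823]
Step 17: x=[7.4457] v=[-1.9964]
Step 18: x=[7.1632] v=[-1.8835]
Step 19: x=[6.9014] v=[-1.7452]
Step 20: x=[6.6639] v=[-1.5833]
Step 21: x=[6.4539] v=[-1.4000]
Step 22: x=[6.2742] v=[-1.1978]
Step 23: x=[6.1273] v=[-0.9795]
Step 24: x=[6.0151] v=[-0.7480]
Step 25: x=[5.9391] v=[-0.5064]
Step 26: x=[5.9004] v=[-0.2579]
Step 27: x=[5.8995] v=[-0.0059]
Step 28: x=[5.9364] v=[0.2461]
First v>=0 after going negative at step 28, time=4.2000

Answer: 4.2000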